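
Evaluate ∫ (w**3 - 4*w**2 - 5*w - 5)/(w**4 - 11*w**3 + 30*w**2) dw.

Factor the denominator: w**2*(w - 6)*(w - 5).
Partial-fraction decomposition: 1/(5*(w - 5)) + 37/(36*(w - 6)) - 41/(180*w) - 1/(6*w**2).
Integrate each term; A/(w−a) gives A·log|w−a|; A/(w−a)² gives −A/(w−a).

-41*log(w)/180 + 37*log(w - 6)/36 + log(w - 5)/5 + 1/(6*w) + C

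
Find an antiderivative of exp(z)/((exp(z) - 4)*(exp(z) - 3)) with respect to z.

Let u = e^z, du = e^z dz.
The integral becomes ∫ du/((u-3)(u-4)); decompose into partial fractions.

log(exp(z) - 4) - log(exp(z) - 3) + C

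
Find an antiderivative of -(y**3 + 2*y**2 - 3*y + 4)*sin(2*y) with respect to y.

Use integration by parts with u = y**3 + 2*y**2 - 3*y + 4, dv = -sin(2*y) dy, so v = cos(2*y)/2.
Apply parts 3 times (tabular method): alternate signs, differentiate u down to 0, integrate dv up.

y**3*cos(2*y)/2 - 3*y**2*sin(2*y)/4 + y**2*cos(2*y) - y*sin(2*y) - 9*y*cos(2*y)/4 + 9*sin(2*y)/8 + 3*cos(2*y)/2 + C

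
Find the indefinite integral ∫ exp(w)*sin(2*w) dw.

exp(w)*sin(2*w)/5 - 2*exp(w)*cos(2*w)/5 + C

Let I denote the integral. Integrate by parts with u = sin(2*w), dv = exp(w) dw, so v = exp(w): I = exp(w)*sin(2*w) − 2·∫ exp(w)*cos(2*w) dw.
Apply parts again with u = cos(2*w), dv = exp(w) dw: ∫ exp(w)*cos(2*w) dw = exp(w)*cos(2*w) + 2·I. Substituting back brings back I: I = exp(w)*sin(2*w) - 2*exp(w)*cos(2*w) − 4·I.
Solving for I: (1 + 4)·I equals the remaining terms, so I = (1/5)·(exp(w)*sin(2*w) - 2*exp(w)*cos(2*w)).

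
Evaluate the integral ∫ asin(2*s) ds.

s*asin(2*s) + sqrt(-4*s**2 + 1)/2 + C

Use integration by parts with u = arcsin(2*s), dv = ds.
Then du = 2/sqrt(-4*s**2 + 1) ds.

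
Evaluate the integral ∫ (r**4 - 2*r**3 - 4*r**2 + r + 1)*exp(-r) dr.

(-r**4 - 2*r**3 - 2*r**2 - 5*r - 6)*exp(-r) + C

Use integration by parts with u = r**4 - 2*r**3 - 4*r**2 + r + 1, dv = exp(-r) dr, so v = -exp(-r).
Apply parts 4 times (tabular method): alternate signs, differentiate u down to 0, integrate dv up.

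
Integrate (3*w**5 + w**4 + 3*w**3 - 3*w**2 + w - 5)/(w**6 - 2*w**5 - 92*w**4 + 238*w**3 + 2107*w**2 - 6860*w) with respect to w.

Factor the denominator: w*(w - 7)*(w - 5)*(w - 4)*(w + 7)**2.
Partial-fraction decomposition: 3697919/(2988216*(w + 7)) - 6151/(1617*(w + 7)**2) + 1157/(484*(w - 4)) - 515/(72*(w - 5)) + 8951/(1372*(w - 7)) + 1/(1372*w).
Integrate each term; A/(w−a) gives A·log|w−a|; A/(w−a)² gives −A/(w−a).

log(w)/1372 + 8951*log(w - 7)/1372 - 515*log(w - 5)/72 + 1157*log(w - 4)/484 + 3697919*log(w + 7)/2988216 + 6151/(1617*w + 11319) + C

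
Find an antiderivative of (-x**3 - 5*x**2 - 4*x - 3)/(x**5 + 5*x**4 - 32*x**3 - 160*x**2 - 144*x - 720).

-141*log(x - 6)/1760 - 17*log(x + 5)/319 + 19*log(x + 6)/160 + 17*log(x**2 + 4)/2320 - 17*atan(x/2)/464 + C

Factor the denominator: (x - 6)*(x + 5)*(x + 6)*(x**2 + 4).
Partial-fraction decomposition: 17*(x - 5)/(1160*(x**2 + 4)) + 19/(160*(x + 6)) - 17/(319*(x + 5)) - 141/(1760*(x - 6)).
Integrate each term; A/(x−a) gives A·log|x−a|; the (Bx+D)/(x²+p²) term gives a log and an atan.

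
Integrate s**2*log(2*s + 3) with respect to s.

Use integration by parts with u = log(2*s + 3), dv = s**2 ds.
Then du = 2/(2*s + 3) ds and v = s**3/3.

s**3*log(2*s + 3)/3 - s**3/9 + s**2/4 - 3*s/4 + 9*log(2*s + 3)/8 + C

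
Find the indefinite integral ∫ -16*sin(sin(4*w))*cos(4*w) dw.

Let u = sin(4*w), so du = (4*cos(4*w)) dw.
Rewriting, the integral becomes -4·∫ sin(u) du = -4·-cos(u).
Substituting back, u = sin(4*w).

4*cos(sin(4*w)) + C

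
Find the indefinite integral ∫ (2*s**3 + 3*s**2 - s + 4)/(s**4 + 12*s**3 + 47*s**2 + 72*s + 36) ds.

3*log(s + 1)/5 - log(s + 2)/2 - 10*log(s + 3)/3 + 157*log(s + 6)/30 + C

Factor the denominator: (s + 1)*(s + 2)*(s + 3)*(s + 6).
Partial-fraction decomposition: 157/(30*(s + 6)) - 10/(3*(s + 3)) - 1/(2*(s + 2)) + 3/(5*(s + 1)).
Integrate each term: A/(s−a) contributes A·log|s−a|.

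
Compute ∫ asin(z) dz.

z*asin(z) + sqrt(-z**2 + 1) + C

Use integration by parts with u = arcsin(z), dv = dz.
Then du = 1/sqrt(-z**2 + 1) dz.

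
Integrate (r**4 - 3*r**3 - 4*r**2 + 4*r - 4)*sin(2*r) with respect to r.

-r**4*cos(2*r)/2 + r**3*sin(2*r) + 3*r**3*cos(2*r)/2 - 9*r**2*sin(2*r)/4 + 7*r**2*cos(2*r)/2 - 7*r*sin(2*r)/2 - 17*r*cos(2*r)/4 + 17*sin(2*r)/8 + cos(2*r)/4 + C

Use integration by parts with u = r**4 - 3*r**3 - 4*r**2 + 4*r - 4, dv = sin(2*r) dr, so v = -cos(2*r)/2.
Apply parts 4 times (tabular method): alternate signs, differentiate u down to 0, integrate dv up.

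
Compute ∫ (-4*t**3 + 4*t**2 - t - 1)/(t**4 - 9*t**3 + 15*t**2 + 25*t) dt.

-log(t)/25 - 841*log(t - 5)/225 - 2*log(t + 1)/9 + 203/(15*t - 75) + C

Factor the denominator: t*(t - 5)**2*(t + 1).
Partial-fraction decomposition: -2/(9*(t + 1)) - 841/(225*(t - 5)) - 203/(15*(t - 5)**2) - 1/(25*t).
Integrate each term; A/(t−a) gives A·log|t−a|; A/(t−a)² gives −A/(t−a).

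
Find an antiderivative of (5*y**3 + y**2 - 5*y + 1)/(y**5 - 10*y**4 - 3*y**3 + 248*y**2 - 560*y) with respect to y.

-log(y)/560 + 865*log(y - 7)/378 - 8431*log(y - 4)/3888 - 287*log(y + 5)/2430 + 317/(108*y - 432) + C

Factor the denominator: y*(y - 7)*(y - 4)**2*(y + 5).
Partial-fraction decomposition: -287/(2430*(y + 5)) - 8431/(3888*(y - 4)) - 317/(108*(y - 4)**2) + 865/(378*(y - 7)) - 1/(560*y).
Integrate each term; A/(y−a) gives A·log|y−a|; A/(y−a)² gives −A/(y−a).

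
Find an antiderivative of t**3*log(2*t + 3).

Use integration by parts with u = log(2*t + 3), dv = t**3 dt.
Then du = 2/(2*t + 3) dt and v = t**4/4.

t**4*log(2*t + 3)/4 - t**4/16 + t**3/8 - 9*t**2/32 + 27*t/32 - 81*log(2*t + 3)/64 + C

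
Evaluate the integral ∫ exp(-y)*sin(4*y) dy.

-exp(-y)*sin(4*y)/17 - 4*exp(-y)*cos(4*y)/17 + C

Let I denote the integral. Integrate by parts with u = sin(4*y), dv = exp(-y) dy, so v = -exp(-y): I = -exp(-y)*sin(4*y) + 4·∫ exp(-y)*cos(4*y) dy.
Apply parts again with u = cos(4*y), dv = exp(-y) dy: ∫ exp(-y)*cos(4*y) dy = -exp(-y)*cos(4*y) − 4·I. Substituting back brings back I: I = -exp(-y)*sin(4*y) - 4*exp(-y)*cos(4*y) − 16·I.
Solving for I: (1 + 16)·I equals the remaining terms, so I = (1/17)·(-exp(-y)*sin(4*y) - 4*exp(-y)*cos(4*y)).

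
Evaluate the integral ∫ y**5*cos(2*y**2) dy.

y**4*sin(2*y**2)/4 + y**2*cos(2*y**2)/4 - sin(2*y**2)/8 + C

Let u = y², du = 2y dy; rewrite as (1/2)∫ u^2·cos(2u) du.
Now integrate by parts 2 times.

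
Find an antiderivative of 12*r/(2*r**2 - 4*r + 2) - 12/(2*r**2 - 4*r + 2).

3*log(2*r**2 - 4*r + 2) + C

Let u = 2*r**2 - 4*r + 2, so du = (4*r - 4) dr.
Rewriting, the integral becomes 3·∫ 1/u du = 3·log(u).
Substituting back, u = 2*r**2 - 4*r + 2.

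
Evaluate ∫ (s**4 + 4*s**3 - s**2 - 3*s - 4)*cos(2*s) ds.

Use integration by parts with u = s**4 + 4*s**3 - s**2 - 3*s - 4, dv = cos(2*s) ds, so v = sin(2*s)/2.
Apply parts 4 times (tabular method): alternate signs, differentiate u down to 0, integrate dv up.

s**4*sin(2*s)/2 + 2*s**3*sin(2*s) + s**3*cos(2*s) - 2*s**2*sin(2*s) + 3*s**2*cos(2*s) - 9*s*sin(2*s)/2 - 2*s*cos(2*s) - sin(2*s) - 9*cos(2*s)/4 + C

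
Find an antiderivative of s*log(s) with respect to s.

Use integration by parts with u = log(s), dv = s ds.
Then du = 1/s ds and v = s**2/2.

s**2*log(s)/2 - s**2/4 + C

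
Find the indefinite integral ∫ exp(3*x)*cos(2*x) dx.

2*exp(3*x)*sin(2*x)/13 + 3*exp(3*x)*cos(2*x)/13 + C

Let I denote the integral. Integrate by parts with u = cos(2*x), dv = exp(3*x) dx, so v = exp(3*x)/3: I = exp(3*x)*cos(2*x)/3 + (2/3)·∫ exp(3*x)*sin(2*x) dx.
Apply parts again with u = sin(2*x), dv = exp(3*x) dx: ∫ exp(3*x)*sin(2*x) dx = exp(3*x)*sin(2*x)/3 − (2/3)·I. Substituting back brings back I: I = 2*exp(3*x)*sin(2*x)/9 + exp(3*x)*cos(2*x)/3 − (4/9)·I.
Solving for I: (1 + 4/9)·I equals the remaining terms, so I = (9/13)·(2*exp(3*x)*sin(2*x)/9 + exp(3*x)*cos(2*x)/3).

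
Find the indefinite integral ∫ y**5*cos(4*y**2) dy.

Let u = y², du = 2y dy; rewrite as (1/2)∫ u^2·cos(4u) du.
Now integrate by parts 2 times.

y**4*sin(4*y**2)/8 + y**2*cos(4*y**2)/16 - sin(4*y**2)/64 + C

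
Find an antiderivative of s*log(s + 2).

Use integration by parts with u = log(s + 2), dv = s ds.
Then du = 1/(s + 2) ds and v = s**2/2.

s**2*log(s + 2)/2 - s**2/4 + s - 2*log(s + 2) + C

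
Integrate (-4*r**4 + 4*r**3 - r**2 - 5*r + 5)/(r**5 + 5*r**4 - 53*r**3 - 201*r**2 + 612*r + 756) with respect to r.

-337*log(r - 6)/252 + 47*log(r - 3)/216 + log(r + 1)/840 + 6049*log(r + 6)/540 - 169*log(r + 7)/12 + C

Factor the denominator: (r - 6)*(r - 3)*(r + 1)*(r + 6)*(r + 7).
Partial-fraction decomposition: -169/(12*(r + 7)) + 6049/(540*(r + 6)) + 1/(840*(r + 1)) + 47/(216*(r - 3)) - 337/(252*(r - 6)).
Integrate each term: A/(r−a) contributes A·log|r−a|.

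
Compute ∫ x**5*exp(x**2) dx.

Let u = x², du = 2x dx; rewrite as (1/2)∫ u^2·exp(1u) du.
Now integrate by parts 2 times.

(x**4 - 2*x**2 + 2)*exp(x**2)/2 + C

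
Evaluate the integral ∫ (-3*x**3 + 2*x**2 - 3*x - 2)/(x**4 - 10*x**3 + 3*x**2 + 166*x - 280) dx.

Factor the denominator: (x - 7)*(x - 5)*(x - 2)*(x + 4).
Partial-fraction decomposition: -13/(33*(x + 4)) - 4/(15*(x - 2)) + 19/(3*(x - 5)) - 477/(55*(x - 7)).
Integrate each term: A/(x−a) contributes A·log|x−a|.

-477*log(x - 7)/55 + 19*log(x - 5)/3 - 4*log(x - 2)/15 - 13*log(x + 4)/33 + C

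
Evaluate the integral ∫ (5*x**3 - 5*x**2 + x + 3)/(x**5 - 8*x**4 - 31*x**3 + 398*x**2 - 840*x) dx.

-log(x)/280 + 303*log(x - 6)/52 - 127*log(x - 5)/15 + 247*log(x - 4)/88 - 491*log(x + 7)/3003 + C

Factor the denominator: x*(x - 6)*(x - 5)*(x - 4)*(x + 7).
Partial-fraction decomposition: -491/(3003*(x + 7)) + 247/(88*(x - 4)) - 127/(15*(x - 5)) + 303/(52*(x - 6)) - 1/(280*x).
Integrate each term: A/(x−a) contributes A·log|x−a|.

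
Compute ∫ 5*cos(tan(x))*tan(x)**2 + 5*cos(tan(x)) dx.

5*sin(tan(x)) + C

Let u = tan(x), so du = (tan(x)**2 + 1) dx.
Rewriting, the integral becomes 5·∫ cos(u) du = 5·sin(u).
Substituting back, u = tan(x).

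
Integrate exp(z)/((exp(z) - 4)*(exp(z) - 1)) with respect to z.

log(exp(z) - 4)/3 - log(exp(z) - 1)/3 + C

Let u = e^z, du = e^z dz.
The integral becomes ∫ du/((u-4)(u-1)); decompose into partial fractions.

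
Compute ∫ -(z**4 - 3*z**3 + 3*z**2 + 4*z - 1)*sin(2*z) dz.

Use integration by parts with u = z**4 - 3*z**3 + 3*z**2 + 4*z - 1, dv = -sin(2*z) dz, so v = cos(2*z)/2.
Apply parts 4 times (tabular method): alternate signs, differentiate u down to 0, integrate dv up.

z**4*cos(2*z)/2 - z**3*sin(2*z) - 3*z**3*cos(2*z)/2 + 9*z**2*sin(2*z)/4 + 17*z*cos(2*z)/4 - 17*sin(2*z)/8 - cos(2*z)/2 + C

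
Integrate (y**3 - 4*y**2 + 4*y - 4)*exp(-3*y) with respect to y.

Use integration by parts with u = y**3 - 4*y**2 + 4*y - 4, dv = exp(-3*y) dy, so v = -exp(-3*y)/3.
Apply parts 3 times (tabular method): alternate signs, differentiate u down to 0, integrate dv up.

(-3*y**3 + 9*y**2 - 6*y + 10)*exp(-3*y)/9 + C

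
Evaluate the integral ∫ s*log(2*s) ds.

Use integration by parts with u = log(2*s), dv = s ds.
Then du = 1/s ds and v = s**2/2.

s**2*(log(s) + log(2))/2 - s**2/4 + C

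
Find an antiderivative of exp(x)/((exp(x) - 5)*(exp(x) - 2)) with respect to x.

log(exp(x) - 5)/3 - log(exp(x) - 2)/3 + C

Let u = e^x, du = e^x dx.
The integral becomes ∫ du/((u-2)(u-5)); decompose into partial fractions.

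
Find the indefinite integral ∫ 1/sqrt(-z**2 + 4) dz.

asin(z/2) + C

Substitute z = 2·sin(θ), so dz = 2·cos(θ) dθ and the radical becomes sqrt(-z**2 + 4) = 2·cos(θ) by the Pythagorean identity.
Integrate the resulting trig expression in θ, then back-substitute θ = asin(z/2), sin(θ) = z/2, cos(θ) = sqrt(-z**2 + 4)/2 (absorbing any constant into C).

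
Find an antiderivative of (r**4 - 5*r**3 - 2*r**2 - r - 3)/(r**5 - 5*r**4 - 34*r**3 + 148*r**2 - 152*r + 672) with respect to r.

Factor the denominator: (r - 7)*(r - 4)*(r + 6)*(r**2 + 4).
Partial-fraction decomposition: (2227*r + 378)/(21200*(r**2 + 4)) + 2307/(5200*(r + 6)) + 103/(600*(r - 4)) + 578/(2067*(r - 7)).
Integrate each term; A/(r−a) gives A·log|r−a|; the (Br+D)/(r²+p²) term gives a log and an atan.

578*log(r - 7)/2067 + 103*log(r - 4)/600 + 2307*log(r + 6)/5200 + 2227*log(r**2 + 4)/42400 + 189*atan(r/2)/21200 + C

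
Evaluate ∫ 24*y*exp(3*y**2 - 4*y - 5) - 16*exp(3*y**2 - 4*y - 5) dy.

4*exp(3*y**2 - 4*y - 5) + C

Let u = 3*y**2 - 4*y - 5, so du = (6*y - 4) dy.
Rewriting, the integral becomes 4·∫ e^u du = 4·e^u.
Substituting back, u = 3*y**2 - 4*y - 5.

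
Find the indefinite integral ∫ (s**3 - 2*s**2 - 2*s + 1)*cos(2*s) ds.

Use integration by parts with u = s**3 - 2*s**2 - 2*s + 1, dv = cos(2*s) ds, so v = sin(2*s)/2.
Apply parts 3 times (tabular method): alternate signs, differentiate u down to 0, integrate dv up.

s**3*sin(2*s)/2 - s**2*sin(2*s) + 3*s**2*cos(2*s)/4 - 7*s*sin(2*s)/4 - s*cos(2*s) + sin(2*s) - 7*cos(2*s)/8 + C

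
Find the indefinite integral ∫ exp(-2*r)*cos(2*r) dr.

exp(-2*r)*sin(2*r)/4 - exp(-2*r)*cos(2*r)/4 + C

Let I denote the integral. Integrate by parts with u = cos(2*r), dv = exp(-2*r) dr, so v = -exp(-2*r)/2: I = -exp(-2*r)*cos(2*r)/2 − ∫ exp(-2*r)*sin(2*r) dr.
Apply parts again with u = sin(2*r), dv = exp(-2*r) dr: ∫ exp(-2*r)*sin(2*r) dr = -exp(-2*r)*sin(2*r)/2 + I. Substituting back brings back I: I = exp(-2*r)*sin(2*r)/2 - exp(-2*r)*cos(2*r)/2 − I.
Solving for I: (1 + 1)·I equals the remaining terms, so I = (1/2)·(exp(-2*r)*sin(2*r)/2 - exp(-2*r)*cos(2*r)/2).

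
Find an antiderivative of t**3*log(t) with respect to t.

Use integration by parts with u = log(t), dv = t**3 dt.
Then du = 1/t dt and v = t**4/4.

t**4*log(t)/4 - t**4/16 + C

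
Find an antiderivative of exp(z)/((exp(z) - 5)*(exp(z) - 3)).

Let u = e^z, du = e^z dz.
The integral becomes ∫ du/((u-5)(u-3)); decompose into partial fractions.

log(exp(z) - 5)/2 - log(exp(z) - 3)/2 + C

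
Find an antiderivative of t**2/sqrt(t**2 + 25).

Substitute t = 5·tan(θ), so dt = 5·sec(θ)^2 dθ and the radical becomes sqrt(t**2 + 25) = 5·sec(θ) by the Pythagorean identity.
Integrate the resulting trig expression in θ, then back-substitute tan(θ) = t/5, sec(θ) = sqrt(t**2 + 25)/5 (absorbing any constant into C).

t*sqrt(t**2 + 25)/2 - 25*log(t + sqrt(t**2 + 25))/2 + C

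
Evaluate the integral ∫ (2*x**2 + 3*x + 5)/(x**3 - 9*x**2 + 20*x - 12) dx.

19*log(x - 6)/4 - 19*log(x - 2)/4 + 2*log(x - 1) + C

Factor the denominator: (x - 6)*(x - 2)*(x - 1).
Partial-fraction decomposition: 2/(x - 1) - 19/(4*(x - 2)) + 19/(4*(x - 6)).
Integrate each term: A/(x−a) contributes A·log|x−a|.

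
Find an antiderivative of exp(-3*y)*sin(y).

-3*exp(-3*y)*sin(y)/10 - exp(-3*y)*cos(y)/10 + C

Let I denote the integral. Integrate by parts with u = sin(y), dv = exp(-3*y) dy, so v = -exp(-3*y)/3: I = -exp(-3*y)*sin(y)/3 + (1/3)·∫ exp(-3*y)*cos(y) dy.
Apply parts again with u = cos(y), dv = exp(-3*y) dy: ∫ exp(-3*y)*cos(y) dy = -exp(-3*y)*cos(y)/3 − (1/3)·I. Substituting back brings back I: I = -exp(-3*y)*sin(y)/3 - exp(-3*y)*cos(y)/9 − (1/9)·I.
Solving for I: (1 + 1/9)·I equals the remaining terms, so I = (9/10)·(-exp(-3*y)*sin(y)/3 - exp(-3*y)*cos(y)/9).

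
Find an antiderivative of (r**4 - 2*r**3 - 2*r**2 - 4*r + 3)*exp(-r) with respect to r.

(-r**4 - 2*r**3 - 4*r**2 - 4*r - 7)*exp(-r) + C

Use integration by parts with u = r**4 - 2*r**3 - 2*r**2 - 4*r + 3, dv = exp(-r) dr, so v = -exp(-r).
Apply parts 4 times (tabular method): alternate signs, differentiate u down to 0, integrate dv up.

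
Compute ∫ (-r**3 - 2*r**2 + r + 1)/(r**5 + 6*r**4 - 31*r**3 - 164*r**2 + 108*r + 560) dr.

-169*log(r - 5)/2268 + 13*log(r - 2)/648 - log(r + 2)/280 - 29*log(r + 4)/324 + 239*log(r + 7)/1620 + C

Factor the denominator: (r - 5)*(r - 2)*(r + 2)*(r + 4)*(r + 7).
Partial-fraction decomposition: 239/(1620*(r + 7)) - 29/(324*(r + 4)) - 1/(280*(r + 2)) + 13/(648*(r - 2)) - 169/(2268*(r - 5)).
Integrate each term: A/(r−a) contributes A·log|r−a|.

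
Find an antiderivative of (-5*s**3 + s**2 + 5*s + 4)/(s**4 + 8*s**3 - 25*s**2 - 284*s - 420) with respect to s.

Factor the denominator: (s - 6)*(s + 2)*(s + 5)*(s + 7).
Partial-fraction decomposition: -1733/(130*(s + 7)) + 629/(66*(s + 5)) - 19/(60*(s + 2)) - 505/(572*(s - 6)).
Integrate each term: A/(s−a) contributes A·log|s−a|.

-505*log(s - 6)/572 - 19*log(s + 2)/60 + 629*log(s + 5)/66 - 1733*log(s + 7)/130 + C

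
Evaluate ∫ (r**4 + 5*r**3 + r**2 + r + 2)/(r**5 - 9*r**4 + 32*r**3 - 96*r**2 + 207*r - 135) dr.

641*log(r - 5)/136 - 115*log(r - 3)/36 + log(r - 1)/8 - 197*log(r**2 + 9)/612 - 11*atan(r/3)/306 + C

Factor the denominator: (r - 5)*(r - 3)*(r - 1)*(r**2 + 9).
Partial-fraction decomposition: -(197*r + 33)/(306*(r**2 + 9)) + 1/(8*(r - 1)) - 115/(36*(r - 3)) + 641/(136*(r - 5)).
Integrate each term; A/(r−a) gives A·log|r−a|; the (Br+D)/(r²+p²) term gives a log and an atan.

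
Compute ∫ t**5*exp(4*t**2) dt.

Let u = t², du = 2t dt; rewrite as (1/2)∫ u^2·exp(4u) du.
Now integrate by parts 2 times.

(8*t**4 - 4*t**2 + 1)*exp(4*t**2)/64 + C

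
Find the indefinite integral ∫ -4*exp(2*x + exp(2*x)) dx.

-2*exp(exp(2*x)) + C

Let u = exp(2*x), so du = (2*exp(2*x)) dx.
Rewriting, the integral becomes -2·∫ e^u du = -2·e^u.
Substituting back, u = exp(2*x).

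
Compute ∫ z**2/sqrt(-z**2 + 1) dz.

-z*sqrt(-z**2 + 1)/2 + asin(z)/2 + C

Substitute z = sin(θ), so dz = cos(θ) dθ and the radical becomes sqrt(-z**2 + 1) = cos(θ) by the Pythagorean identity.
Integrate the resulting trig expression in θ, then back-substitute θ = asin(z), sin(θ) = z, cos(θ) = sqrt(-z**2 + 1) (absorbing any constant into C).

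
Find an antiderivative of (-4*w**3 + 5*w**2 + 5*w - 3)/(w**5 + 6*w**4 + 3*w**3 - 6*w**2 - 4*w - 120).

-log(w - 2)/56 - 27*log(w + 3)/26 + 597*log(w + 5)/406 - 1249*log(w**2 + 4)/6032 + 411*atan(w/2)/3016 + C

Factor the denominator: (w - 2)*(w + 3)*(w + 5)*(w**2 + 4).
Partial-fraction decomposition: -(1249*w - 822)/(3016*(w**2 + 4)) + 597/(406*(w + 5)) - 27/(26*(w + 3)) - 1/(56*(w - 2)).
Integrate each term; A/(w−a) gives A·log|w−a|; the (Bw+D)/(w²+p²) term gives a log and an atan.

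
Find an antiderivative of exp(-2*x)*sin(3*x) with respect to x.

Let I denote the integral. Integrate by parts with u = sin(3*x), dv = exp(-2*x) dx, so v = -exp(-2*x)/2: I = -exp(-2*x)*sin(3*x)/2 + (3/2)·∫ exp(-2*x)*cos(3*x) dx.
Apply parts again with u = cos(3*x), dv = exp(-2*x) dx: ∫ exp(-2*x)*cos(3*x) dx = -exp(-2*x)*cos(3*x)/2 − (3/2)·I. Substituting back brings back I: I = -exp(-2*x)*sin(3*x)/2 - 3*exp(-2*x)*cos(3*x)/4 − (9/4)·I.
Solving for I: (1 + 9/4)·I equals the remaining terms, so I = (4/13)·(-exp(-2*x)*sin(3*x)/2 - 3*exp(-2*x)*cos(3*x)/4).

-2*exp(-2*x)*sin(3*x)/13 - 3*exp(-2*x)*cos(3*x)/13 + C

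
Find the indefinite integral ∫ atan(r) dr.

Use integration by parts with u = arctan(r), dv = dr.
Then du = 1/(r**2 + 1) dr.

r*atan(r) - log(r**2 + 1)/2 + C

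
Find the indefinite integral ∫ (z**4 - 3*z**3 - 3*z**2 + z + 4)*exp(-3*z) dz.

Use integration by parts with u = z**4 - 3*z**3 - 3*z**2 + z + 4, dv = exp(-3*z) dz, so v = -exp(-3*z)/3.
Apply parts 4 times (tabular method): alternate signs, differentiate u down to 0, integrate dv up.

(-27*z**4 + 45*z**3 + 126*z**2 + 57*z - 89)*exp(-3*z)/81 + C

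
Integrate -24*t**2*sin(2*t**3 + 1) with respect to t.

4*cos(2*t**3 + 1) + C

Let u = 2*t**3 + 1, so du = (6*t**2) dt.
Rewriting, the integral becomes -4·∫ sin(u) du = -4·-cos(u).
Substituting back, u = 2*t**3 + 1.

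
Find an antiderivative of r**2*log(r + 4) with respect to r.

r**3*log(r + 4)/3 - r**3/9 + 2*r**2/3 - 16*r/3 + 64*log(r + 4)/3 + C

Use integration by parts with u = log(r + 4), dv = r**2 dr.
Then du = 1/(r + 4) dr and v = r**3/3.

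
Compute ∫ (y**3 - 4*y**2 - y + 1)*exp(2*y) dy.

(4*y**3 - 22*y**2 + 18*y - 5)*exp(2*y)/8 + C

Use integration by parts with u = y**3 - 4*y**2 - y + 1, dv = exp(2*y) dy, so v = exp(2*y)/2.
Apply parts 3 times (tabular method): alternate signs, differentiate u down to 0, integrate dv up.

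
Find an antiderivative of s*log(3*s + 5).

Use integration by parts with u = log(3*s + 5), dv = s ds.
Then du = 3/(3*s + 5) ds and v = s**2/2.

s**2*log(3*s + 5)/2 - s**2/4 + 5*s/6 - 25*log(3*s + 5)/18 + C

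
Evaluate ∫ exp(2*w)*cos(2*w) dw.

Let I denote the integral. Integrate by parts with u = cos(2*w), dv = exp(2*w) dw, so v = exp(2*w)/2: I = exp(2*w)*cos(2*w)/2 + ∫ exp(2*w)*sin(2*w) dw.
Apply parts again with u = sin(2*w), dv = exp(2*w) dw: ∫ exp(2*w)*sin(2*w) dw = exp(2*w)*sin(2*w)/2 − I. Substituting back brings back I: I = exp(2*w)*sin(2*w)/2 + exp(2*w)*cos(2*w)/2 − I.
Solving for I: (1 + 1)·I equals the remaining terms, so I = (1/2)·(exp(2*w)*sin(2*w)/2 + exp(2*w)*cos(2*w)/2).

exp(2*w)*sin(2*w)/4 + exp(2*w)*cos(2*w)/4 + C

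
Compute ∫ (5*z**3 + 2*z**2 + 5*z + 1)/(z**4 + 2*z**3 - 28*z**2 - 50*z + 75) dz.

701*log(z - 5)/320 - 13*log(z - 1)/96 - 131*log(z + 3)/64 + 599*log(z + 5)/120 + C

Factor the denominator: (z - 5)*(z - 1)*(z + 3)*(z + 5).
Partial-fraction decomposition: 599/(120*(z + 5)) - 131/(64*(z + 3)) - 13/(96*(z - 1)) + 701/(320*(z - 5)).
Integrate each term: A/(z−a) contributes A·log|z−a|.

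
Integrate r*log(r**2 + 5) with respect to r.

r**2*log(r**2 + 5)/2 - r**2/2 + 5*log(r**2 + 5)/2 + C

Let u = r**2 + 5, so du = (2*r) dr.
The integral becomes (1/2)·∫ log(u) du; integrate by parts with u′=log(u), dv′=du.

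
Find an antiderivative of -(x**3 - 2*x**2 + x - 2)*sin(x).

Use integration by parts with u = x**3 - 2*x**2 + x - 2, dv = -sin(x) dx, so v = cos(x).
Apply parts 3 times (tabular method): alternate signs, differentiate u down to 0, integrate dv up.

x**3*cos(x) - 3*x**2*sin(x) - 2*x**2*cos(x) + 4*x*sin(x) - 5*x*cos(x) + 5*sin(x) + 2*cos(x) + C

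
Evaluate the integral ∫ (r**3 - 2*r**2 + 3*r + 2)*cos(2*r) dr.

Use integration by parts with u = r**3 - 2*r**2 + 3*r + 2, dv = cos(2*r) dr, so v = sin(2*r)/2.
Apply parts 3 times (tabular method): alternate signs, differentiate u down to 0, integrate dv up.

r**3*sin(2*r)/2 - r**2*sin(2*r) + 3*r**2*cos(2*r)/4 + 3*r*sin(2*r)/4 - r*cos(2*r) + 3*sin(2*r)/2 + 3*cos(2*r)/8 + C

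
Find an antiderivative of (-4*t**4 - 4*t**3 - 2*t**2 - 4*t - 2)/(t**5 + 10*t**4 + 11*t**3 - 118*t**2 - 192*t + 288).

Factor the denominator: (t - 3)*(t - 1)*(t + 4)**2*(t + 6).
Partial-fraction decomposition: -2185/(126*(t + 6)) + 33863/(2450*(t + 4)) - 393/(35*(t + 4)**2) + 8/(175*(t - 1)) - 232/(441*(t - 3)).
Integrate each term; A/(t−a) gives A·log|t−a|; A/(t−a)² gives −A/(t−a).

-232*log(t - 3)/441 + 8*log(t - 1)/175 + 33863*log(t + 4)/2450 - 2185*log(t + 6)/126 + 393/(35*t + 140) + C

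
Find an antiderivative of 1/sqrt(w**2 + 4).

Substitute w = 2·tan(θ), so dw = 2·sec(θ)^2 dθ and the radical becomes sqrt(w**2 + 4) = 2·sec(θ) by the Pythagorean identity.
Integrate the resulting trig expression in θ, then back-substitute tan(θ) = w/2, sec(θ) = sqrt(w**2 + 4)/2 (absorbing any constant into C).

log(w + sqrt(w**2 + 4)) + C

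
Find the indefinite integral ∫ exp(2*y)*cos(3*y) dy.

3*exp(2*y)*sin(3*y)/13 + 2*exp(2*y)*cos(3*y)/13 + C

Let I denote the integral. Integrate by parts with u = cos(3*y), dv = exp(2*y) dy, so v = exp(2*y)/2: I = exp(2*y)*cos(3*y)/2 + (3/2)·∫ exp(2*y)*sin(3*y) dy.
Apply parts again with u = sin(3*y), dv = exp(2*y) dy: ∫ exp(2*y)*sin(3*y) dy = exp(2*y)*sin(3*y)/2 − (3/2)·I. Substituting back brings back I: I = 3*exp(2*y)*sin(3*y)/4 + exp(2*y)*cos(3*y)/2 − (9/4)·I.
Solving for I: (1 + 9/4)·I equals the remaining terms, so I = (4/13)·(3*exp(2*y)*sin(3*y)/4 + exp(2*y)*cos(3*y)/2).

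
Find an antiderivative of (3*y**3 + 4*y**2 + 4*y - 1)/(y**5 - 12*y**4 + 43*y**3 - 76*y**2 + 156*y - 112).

Factor the denominator: (y - 7)*(y - 4)*(y - 1)*(y**2 + 4).
Partial-fraction decomposition: (87*y - 292)/(1060*(y**2 + 4)) + 1/(9*(y - 1)) - 271/(180*(y - 4)) + 626/(477*(y - 7)).
Integrate each term; A/(y−a) gives A·log|y−a|; the (By+D)/(y²+p²) term gives a log and an atan.

626*log(y - 7)/477 - 271*log(y - 4)/180 + log(y - 1)/9 + 87*log(y**2 + 4)/2120 - 73*atan(y/2)/530 + C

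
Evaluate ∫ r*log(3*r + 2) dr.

Use integration by parts with u = log(3*r + 2), dv = r dr.
Then du = 3/(3*r + 2) dr and v = r**2/2.

r**2*log(3*r + 2)/2 - r**2/4 + r/3 - 2*log(3*r + 2)/9 + C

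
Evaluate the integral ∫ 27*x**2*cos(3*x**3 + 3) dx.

Let u = 3*x**3 + 3, so du = (9*x**2) dx.
Rewriting, the integral becomes 3·∫ cos(u) du = 3·sin(u).
Substituting back, u = 3*x**3 + 3.

3*sin(3*x**3 + 3) + C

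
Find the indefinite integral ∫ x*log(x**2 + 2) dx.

Let u = x**2 + 2, so du = (2*x) dx.
The integral becomes (1/2)·∫ log(u) du; integrate by parts with u′=log(u), dv′=du.

x**2*log(x**2 + 2)/2 - x**2/2 + log(x**2 + 2) + C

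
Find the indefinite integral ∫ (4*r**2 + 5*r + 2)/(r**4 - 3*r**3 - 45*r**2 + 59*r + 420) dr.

Factor the denominator: (r - 7)*(r - 4)*(r + 3)*(r + 5).
Partial-fraction decomposition: -77/(216*(r + 5)) + 23/(140*(r + 3)) - 86/(189*(r - 4)) + 233/(360*(r - 7)).
Integrate each term: A/(r−a) contributes A·log|r−a|.

233*log(r - 7)/360 - 86*log(r - 4)/189 + 23*log(r + 3)/140 - 77*log(r + 5)/216 + C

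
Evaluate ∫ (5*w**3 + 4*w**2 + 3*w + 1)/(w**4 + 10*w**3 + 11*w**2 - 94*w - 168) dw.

Factor the denominator: (w - 3)*(w + 2)*(w + 4)*(w + 7).
Partial-fraction decomposition: 513/(50*(w + 7)) - 89/(14*(w + 4)) + 29/(50*(w + 2)) + 181/(350*(w - 3)).
Integrate each term: A/(w−a) contributes A·log|w−a|.

181*log(w - 3)/350 + 29*log(w + 2)/50 - 89*log(w + 4)/14 + 513*log(w + 7)/50 + C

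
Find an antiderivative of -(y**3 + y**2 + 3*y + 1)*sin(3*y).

y**3*cos(3*y)/3 - y**2*sin(3*y)/3 + y**2*cos(3*y)/3 - 2*y*sin(3*y)/9 + 7*y*cos(3*y)/9 - 7*sin(3*y)/27 + 7*cos(3*y)/27 + C

Use integration by parts with u = y**3 + y**2 + 3*y + 1, dv = -sin(3*y) dy, so v = cos(3*y)/3.
Apply parts 3 times (tabular method): alternate signs, differentiate u down to 0, integrate dv up.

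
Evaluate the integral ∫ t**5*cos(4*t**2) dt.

t**4*sin(4*t**2)/8 + t**2*cos(4*t**2)/16 - sin(4*t**2)/64 + C

Let u = t², du = 2t dt; rewrite as (1/2)∫ u^2·cos(4u) du.
Now integrate by parts 2 times.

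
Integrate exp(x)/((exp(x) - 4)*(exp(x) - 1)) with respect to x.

Let u = e^x, du = e^x dx.
The integral becomes ∫ du/((u-1)(u-4)); decompose into partial fractions.

log(exp(x) - 4)/3 - log(exp(x) - 1)/3 + C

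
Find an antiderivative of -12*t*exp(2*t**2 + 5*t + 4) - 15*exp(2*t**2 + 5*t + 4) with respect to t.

Let u = 2*t**2 + 5*t + 4, so du = (4*t + 5) dt.
Rewriting, the integral becomes -3·∫ e^u du = -3·e^u.
Substituting back, u = 2*t**2 + 5*t + 4.

-3*exp(2*t**2 + 5*t + 4) + C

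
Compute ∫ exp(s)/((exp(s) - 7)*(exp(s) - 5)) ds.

Let u = e^s, du = e^s ds.
The integral becomes ∫ du/((u-7)(u-5)); decompose into partial fractions.

log(exp(s) - 7)/2 - log(exp(s) - 5)/2 + C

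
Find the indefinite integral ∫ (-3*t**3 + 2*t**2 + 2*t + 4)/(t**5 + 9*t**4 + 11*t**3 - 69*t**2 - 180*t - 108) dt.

Factor the denominator: (t - 3)*(t + 1)*(t + 2)*(t + 3)*(t + 6).
Partial-fraction decomposition: 178/(135*(t + 6)) - 97/(36*(t + 3)) + 8/(5*(t + 2)) - 7/(40*(t + 1)) - 53/(1080*(t - 3)).
Integrate each term: A/(t−a) contributes A·log|t−a|.

-53*log(t - 3)/1080 - 7*log(t + 1)/40 + 8*log(t + 2)/5 - 97*log(t + 3)/36 + 178*log(t + 6)/135 + C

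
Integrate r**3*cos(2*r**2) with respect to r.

Let u = r², du = 2r dr; rewrite as (1/2)∫ u^1·cos(2u) du.
Now integrate by parts 1 time.

r**2*sin(2*r**2)/4 + cos(2*r**2)/8 + C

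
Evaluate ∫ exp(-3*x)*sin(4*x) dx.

Let I denote the integral. Integrate by parts with u = sin(4*x), dv = exp(-3*x) dx, so v = -exp(-3*x)/3: I = -exp(-3*x)*sin(4*x)/3 + (4/3)·∫ exp(-3*x)*cos(4*x) dx.
Apply parts again with u = cos(4*x), dv = exp(-3*x) dx: ∫ exp(-3*x)*cos(4*x) dx = -exp(-3*x)*cos(4*x)/3 − (4/3)·I. Substituting back brings back I: I = -exp(-3*x)*sin(4*x)/3 - 4*exp(-3*x)*cos(4*x)/9 − (16/9)·I.
Solving for I: (1 + 16/9)·I equals the remaining terms, so I = (9/25)·(-exp(-3*x)*sin(4*x)/3 - 4*exp(-3*x)*cos(4*x)/9).

-3*exp(-3*x)*sin(4*x)/25 - 4*exp(-3*x)*cos(4*x)/25 + C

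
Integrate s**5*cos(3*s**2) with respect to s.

Let u = s², du = 2s ds; rewrite as (1/2)∫ u^2·cos(3u) du.
Now integrate by parts 2 times.

s**4*sin(3*s**2)/6 + s**2*cos(3*s**2)/9 - sin(3*s**2)/27 + C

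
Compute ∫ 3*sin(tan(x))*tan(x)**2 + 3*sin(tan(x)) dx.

Let u = tan(x), so du = (tan(x)**2 + 1) dx.
Rewriting, the integral becomes 3·∫ sin(u) du = 3·-cos(u).
Substituting back, u = tan(x).

-3*cos(tan(x)) + C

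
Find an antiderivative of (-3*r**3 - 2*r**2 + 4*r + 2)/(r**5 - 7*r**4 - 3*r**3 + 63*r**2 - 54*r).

Factor the denominator: r*(r - 6)*(r - 3)*(r - 1)*(r + 3).
Partial-fraction decomposition: 53/(648*(r + 3)) + 1/(40*(r - 1)) + 85/(108*(r - 3)) - 347/(405*(r - 6)) - 1/(27*r).
Integrate each term: A/(r−a) contributes A·log|r−a|.

-log(r)/27 - 347*log(r - 6)/405 + 85*log(r - 3)/108 + log(r - 1)/40 + 53*log(r + 3)/648 + C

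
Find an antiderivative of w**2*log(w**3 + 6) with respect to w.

Let u = w**3 + 6, so du = (3*w**2) dw.
The integral becomes (1/3)·∫ log(u) du; integrate by parts with u′=log(u), dv′=du.

w**3*log(w**3 + 6)/3 - w**3/3 + 2*log(w**3 + 6) + C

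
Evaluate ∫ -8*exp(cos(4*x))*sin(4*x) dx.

Let u = cos(4*x), so du = (-4*sin(4*x)) dx.
Rewriting, the integral becomes 2·∫ e^u du = 2·e^u.
Substituting back, u = cos(4*x).

2*exp(cos(4*x)) + C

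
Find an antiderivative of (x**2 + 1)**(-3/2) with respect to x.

x/sqrt(x**2 + 1) + C

Substitute x = tan(θ), so dx = sec(θ)^2 dθ and the radical becomes sqrt(x**2 + 1) = sec(θ) by the Pythagorean identity.
Integrate the resulting trig expression in θ, then back-substitute tan(θ) = x, sec(θ) = sqrt(x**2 + 1) (absorbing any constant into C).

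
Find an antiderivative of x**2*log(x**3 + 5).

x**3*log(x**3 + 5)/3 - x**3/3 + 5*log(x**3 + 5)/3 + C

Let u = x**3 + 5, so du = (3*x**2) dx.
The integral becomes (1/3)·∫ log(u) du; integrate by parts with u′=log(u), dv′=du.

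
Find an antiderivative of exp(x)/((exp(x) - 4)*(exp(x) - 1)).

log(exp(x) - 4)/3 - log(exp(x) - 1)/3 + C

Let u = e^x, du = e^x dx.
The integral becomes ∫ du/((u-4)(u-1)); decompose into partial fractions.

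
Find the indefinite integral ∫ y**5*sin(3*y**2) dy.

-y**4*cos(3*y**2)/6 + y**2*sin(3*y**2)/9 + cos(3*y**2)/27 + C

Let u = y², du = 2y dy; rewrite as (1/2)∫ u^2·sin(3u) du.
Now integrate by parts 2 times.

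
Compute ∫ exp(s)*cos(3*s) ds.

3*exp(s)*sin(3*s)/10 + exp(s)*cos(3*s)/10 + C

Let I denote the integral. Integrate by parts with u = cos(3*s), dv = exp(s) ds, so v = exp(s): I = exp(s)*cos(3*s) + 3·∫ exp(s)*sin(3*s) ds.
Apply parts again with u = sin(3*s), dv = exp(s) ds: ∫ exp(s)*sin(3*s) ds = exp(s)*sin(3*s) − 3·I. Substituting back brings back I: I = 3*exp(s)*sin(3*s) + exp(s)*cos(3*s) − 9·I.
Solving for I: (1 + 9)·I equals the remaining terms, so I = (1/10)·(3*exp(s)*sin(3*s) + exp(s)*cos(3*s)).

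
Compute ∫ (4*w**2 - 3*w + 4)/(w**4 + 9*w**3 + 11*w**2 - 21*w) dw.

-4*log(w)/21 + 5*log(w - 1)/32 + 49*log(w + 3)/48 - 221*log(w + 7)/224 + C

Factor the denominator: w*(w - 1)*(w + 3)*(w + 7).
Partial-fraction decomposition: -221/(224*(w + 7)) + 49/(48*(w + 3)) + 5/(32*(w - 1)) - 4/(21*w).
Integrate each term: A/(w−a) contributes A·log|w−a|.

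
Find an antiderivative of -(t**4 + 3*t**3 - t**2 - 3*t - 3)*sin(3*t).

t**4*cos(3*t)/3 - 4*t**3*sin(3*t)/9 + t**3*cos(3*t) - t**2*sin(3*t) - 7*t**2*cos(3*t)/9 + 14*t*sin(3*t)/27 - 5*t*cos(3*t)/3 + 5*sin(3*t)/9 - 67*cos(3*t)/81 + C

Use integration by parts with u = t**4 + 3*t**3 - t**2 - 3*t - 3, dv = -sin(3*t) dt, so v = cos(3*t)/3.
Apply parts 4 times (tabular method): alternate signs, differentiate u down to 0, integrate dv up.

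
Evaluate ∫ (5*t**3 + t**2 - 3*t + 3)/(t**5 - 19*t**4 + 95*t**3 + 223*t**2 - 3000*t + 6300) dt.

Factor the denominator: (t - 7)*(t - 6)**2*(t - 5)*(t + 5).
Partial-fraction decomposition: -97/(2420*(t + 5)) - 319/(10*(t - 5)) - 4938/(121*(t - 6)) - 1101/(11*(t - 6)**2) + 291/(4*(t - 7)).
Integrate each term; A/(t−a) gives A·log|t−a|; A/(t−a)² gives −A/(t−a).

291*log(t - 7)/4 - 4938*log(t - 6)/121 - 319*log(t - 5)/10 - 97*log(t + 5)/2420 + 1101/(11*t - 66) + C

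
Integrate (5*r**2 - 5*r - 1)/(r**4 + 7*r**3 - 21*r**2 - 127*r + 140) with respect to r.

Factor the denominator: (r - 4)*(r - 1)*(r + 5)*(r + 7).
Partial-fraction decomposition: -279/(176*(r + 7)) + 149/(108*(r + 5)) + 1/(144*(r - 1)) + 59/(297*(r - 4)).
Integrate each term: A/(r−a) contributes A·log|r−a|.

59*log(r - 4)/297 + log(r - 1)/144 + 149*log(r + 5)/108 - 279*log(r + 7)/176 + C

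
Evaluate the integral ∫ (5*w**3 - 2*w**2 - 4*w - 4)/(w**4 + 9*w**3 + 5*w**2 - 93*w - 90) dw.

101*log(w - 3)/288 + 7*log(w + 1)/80 - 659*log(w + 5)/32 + 1132*log(w + 6)/45 + C

Factor the denominator: (w - 3)*(w + 1)*(w + 5)*(w + 6).
Partial-fraction decomposition: 1132/(45*(w + 6)) - 659/(32*(w + 5)) + 7/(80*(w + 1)) + 101/(288*(w - 3)).
Integrate each term: A/(w−a) contributes A·log|w−a|.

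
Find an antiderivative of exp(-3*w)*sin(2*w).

Let I denote the integral. Integrate by parts with u = sin(2*w), dv = exp(-3*w) dw, so v = -exp(-3*w)/3: I = -exp(-3*w)*sin(2*w)/3 + (2/3)·∫ exp(-3*w)*cos(2*w) dw.
Apply parts again with u = cos(2*w), dv = exp(-3*w) dw: ∫ exp(-3*w)*cos(2*w) dw = -exp(-3*w)*cos(2*w)/3 − (2/3)·I. Substituting back brings back I: I = -exp(-3*w)*sin(2*w)/3 - 2*exp(-3*w)*cos(2*w)/9 − (4/9)·I.
Solving for I: (1 + 4/9)·I equals the remaining terms, so I = (9/13)·(-exp(-3*w)*sin(2*w)/3 - 2*exp(-3*w)*cos(2*w)/9).

-3*exp(-3*w)*sin(2*w)/13 - 2*exp(-3*w)*cos(2*w)/13 + C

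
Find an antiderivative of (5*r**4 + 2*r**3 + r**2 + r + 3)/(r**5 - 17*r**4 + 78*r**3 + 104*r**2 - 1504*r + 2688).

Factor the denominator: (r - 7)*(r - 6)*(r - 4)**2*(r + 4).
Partial-fraction decomposition: 1167/(7040*(r + 4)) + 19189/(384*(r - 4)) + 477/(16*(r - 4)**2) - 6957/(40*(r - 6)) + 4250/(33*(r - 7)).
Integrate each term; A/(r−a) gives A·log|r−a|; A/(r−a)² gives −A/(r−a).

4250*log(r - 7)/33 - 6957*log(r - 6)/40 + 19189*log(r - 4)/384 + 1167*log(r + 4)/7040 - 477/(16*r - 64) + C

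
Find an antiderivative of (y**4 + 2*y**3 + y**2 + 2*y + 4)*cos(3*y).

y**4*sin(3*y)/3 + 2*y**3*sin(3*y)/3 + 4*y**3*cos(3*y)/9 - y**2*sin(3*y)/9 + 2*y**2*cos(3*y)/3 + 2*y*sin(3*y)/9 - 2*y*cos(3*y)/27 + 110*sin(3*y)/81 + 2*cos(3*y)/27 + C

Use integration by parts with u = y**4 + 2*y**3 + y**2 + 2*y + 4, dv = cos(3*y) dy, so v = sin(3*y)/3.
Apply parts 4 times (tabular method): alternate signs, differentiate u down to 0, integrate dv up.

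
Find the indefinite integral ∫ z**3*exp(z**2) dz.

Let u = z², du = 2z dz; rewrite as (1/2)∫ u^1·exp(1u) du.
Now integrate by parts 1 time.

(z**2 - 1)*exp(z**2)/2 + C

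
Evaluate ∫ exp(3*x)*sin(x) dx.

Let I denote the integral. Integrate by parts with u = sin(x), dv = exp(3*x) dx, so v = exp(3*x)/3: I = exp(3*x)*sin(x)/3 − (1/3)·∫ exp(3*x)*cos(x) dx.
Apply parts again with u = cos(x), dv = exp(3*x) dx: ∫ exp(3*x)*cos(x) dx = exp(3*x)*cos(x)/3 + (1/3)·I. Substituting back brings back I: I = exp(3*x)*sin(x)/3 - exp(3*x)*cos(x)/9 − (1/9)·I.
Solving for I: (1 + 1/9)·I equals the remaining terms, so I = (9/10)·(exp(3*x)*sin(x)/3 - exp(3*x)*cos(x)/9).

3*exp(3*x)*sin(x)/10 - exp(3*x)*cos(x)/10 + C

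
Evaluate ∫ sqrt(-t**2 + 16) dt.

t*sqrt(-t**2 + 16)/2 + 8*asin(t/4) + C

Substitute t = 4·sin(θ), so dt = 4·cos(θ) dθ and the radical becomes sqrt(-t**2 + 16) = 4·cos(θ) by the Pythagorean identity.
Integrate the resulting trig expression in θ, then back-substitute θ = asin(t/4), sin(θ) = t/4, cos(θ) = sqrt(-t**2 + 16)/4 (absorbing any constant into C).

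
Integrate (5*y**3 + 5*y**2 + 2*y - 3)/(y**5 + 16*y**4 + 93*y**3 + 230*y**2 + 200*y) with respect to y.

Factor the denominator: y*(y + 2)*(y + 4)*(y + 5)**2.
Partial-fraction decomposition: 766/(25*(y + 5)) + 171/(5*(y + 5)**2) - 251/(8*(y + 4)) + 3/(4*(y + 2)) - 3/(200*y).
Integrate each term; A/(y−a) gives A·log|y−a|; A/(y−a)² gives −A/(y−a).

-3*log(y)/200 + 3*log(y + 2)/4 - 251*log(y + 4)/8 + 766*log(y + 5)/25 - 171/(5*y + 25) + C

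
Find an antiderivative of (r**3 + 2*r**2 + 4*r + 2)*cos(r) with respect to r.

r**3*sin(r) + 2*r**2*sin(r) + 3*r**2*cos(r) - 2*r*sin(r) + 4*r*cos(r) - 2*sin(r) - 2*cos(r) + C

Use integration by parts with u = r**3 + 2*r**2 + 4*r + 2, dv = cos(r) dr, so v = sin(r).
Apply parts 3 times (tabular method): alternate signs, differentiate u down to 0, integrate dv up.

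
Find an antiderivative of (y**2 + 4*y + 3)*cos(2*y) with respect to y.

y**2*sin(2*y)/2 + 2*y*sin(2*y) + y*cos(2*y)/2 + 5*sin(2*y)/4 + cos(2*y) + C

Use integration by parts with u = y**2 + 4*y + 3, dv = cos(2*y) dy, so v = sin(2*y)/2.
Apply parts 2 times (tabular method): alternate signs, differentiate u down to 0, integrate dv up.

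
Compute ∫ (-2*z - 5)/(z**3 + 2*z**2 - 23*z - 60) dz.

Factor the denominator: (z - 5)*(z + 3)*(z + 4).
Partial-fraction decomposition: 1/(3*(z + 4)) - 1/(8*(z + 3)) - 5/(24*(z - 5)).
Integrate each term: A/(z−a) contributes A·log|z−a|.

-5*log(z - 5)/24 - log(z + 3)/8 + log(z + 4)/3 + C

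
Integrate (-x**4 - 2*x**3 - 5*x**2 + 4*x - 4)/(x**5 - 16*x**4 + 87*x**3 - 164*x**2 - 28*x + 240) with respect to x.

Factor the denominator: (x - 6)*(x - 5)*(x - 4)*(x - 2)*(x + 1).
Partial-fraction decomposition: -2/(105*(x + 1)) + 2/(3*(x - 2)) - 113/(5*(x - 4)) + 164/(3*(x - 5)) - 236/(7*(x - 6)).
Integrate each term: A/(x−a) contributes A·log|x−a|.

-236*log(x - 6)/7 + 164*log(x - 5)/3 - 113*log(x - 4)/5 + 2*log(x - 2)/3 - 2*log(x + 1)/105 + C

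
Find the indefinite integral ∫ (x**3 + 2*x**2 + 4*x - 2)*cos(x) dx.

x**3*sin(x) + 2*x**2*sin(x) + 3*x**2*cos(x) - 2*x*sin(x) + 4*x*cos(x) - 6*sin(x) - 2*cos(x) + C

Use integration by parts with u = x**3 + 2*x**2 + 4*x - 2, dv = cos(x) dx, so v = sin(x).
Apply parts 3 times (tabular method): alternate signs, differentiate u down to 0, integrate dv up.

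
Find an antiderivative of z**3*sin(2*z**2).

-z**2*cos(2*z**2)/4 + sin(2*z**2)/8 + C

Let u = z², du = 2z dz; rewrite as (1/2)∫ u^1·sin(2u) du.
Now integrate by parts 1 time.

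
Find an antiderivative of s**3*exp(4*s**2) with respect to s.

Let u = s², du = 2s ds; rewrite as (1/2)∫ u^1·exp(4u) du.
Now integrate by parts 1 time.

(4*s**2 - 1)*exp(4*s**2)/32 + C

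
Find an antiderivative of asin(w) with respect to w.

Use integration by parts with u = arcsin(w), dv = dw.
Then du = 1/sqrt(-w**2 + 1) dw.

w*asin(w) + sqrt(-w**2 + 1) + C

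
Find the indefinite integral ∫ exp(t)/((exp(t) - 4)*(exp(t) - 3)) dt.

Let u = e^t, du = e^t dt.
The integral becomes ∫ du/((u-3)(u-4)); decompose into partial fractions.

log(exp(t) - 4) - log(exp(t) - 3) + C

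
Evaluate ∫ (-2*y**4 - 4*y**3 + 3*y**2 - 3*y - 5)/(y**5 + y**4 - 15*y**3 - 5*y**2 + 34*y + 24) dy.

-257*log(y - 3)/112 + 7*log(y - 2)/6 - 49*log(y + 1)/144 - 67*log(y + 4)/126 - 1/(12*y + 12) + C

Factor the denominator: (y - 3)*(y - 2)*(y + 1)**2*(y + 4).
Partial-fraction decomposition: -67/(126*(y + 4)) - 49/(144*(y + 1)) + 1/(12*(y + 1)**2) + 7/(6*(y - 2)) - 257/(112*(y - 3)).
Integrate each term; A/(y−a) gives A·log|y−a|; A/(y−a)² gives −A/(y−a).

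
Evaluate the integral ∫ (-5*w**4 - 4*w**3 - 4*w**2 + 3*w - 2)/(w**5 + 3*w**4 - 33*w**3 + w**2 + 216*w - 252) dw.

Factor the denominator: (w - 3)*(w - 2)**2*(w + 3)*(w + 7).
Partial-fraction decomposition: -2713/(810*(w + 7)) + 43/(75*(w + 3)) + 13789/(2025*(w - 2)) + 124/(45*(w - 2)**2) - 271/(30*(w - 3)).
Integrate each term; A/(w−a) gives A·log|w−a|; A/(w−a)² gives −A/(w−a).

-271*log(w - 3)/30 + 13789*log(w - 2)/2025 + 43*log(w + 3)/75 - 2713*log(w + 7)/810 - 124/(45*w - 90) + C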